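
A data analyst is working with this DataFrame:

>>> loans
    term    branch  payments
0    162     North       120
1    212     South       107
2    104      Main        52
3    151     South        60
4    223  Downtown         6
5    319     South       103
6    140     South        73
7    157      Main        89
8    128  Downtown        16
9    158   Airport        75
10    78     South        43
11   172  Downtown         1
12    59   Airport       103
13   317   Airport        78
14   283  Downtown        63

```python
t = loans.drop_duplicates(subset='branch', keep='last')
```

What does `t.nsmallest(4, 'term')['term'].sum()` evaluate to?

drop duplicate branch (keep=last):
    term    branch  payments
0    162     North       120
7    157      Main        89
10    78     South        43
13   317   Airport        78
14   283  Downtown        63
take 4 rows with smallest term:
    term    branch  payments
10    78     South        43
7    157      Main        89
0    162     North       120
14   283  Downtown        63
Then the sum of column 'term': 680

680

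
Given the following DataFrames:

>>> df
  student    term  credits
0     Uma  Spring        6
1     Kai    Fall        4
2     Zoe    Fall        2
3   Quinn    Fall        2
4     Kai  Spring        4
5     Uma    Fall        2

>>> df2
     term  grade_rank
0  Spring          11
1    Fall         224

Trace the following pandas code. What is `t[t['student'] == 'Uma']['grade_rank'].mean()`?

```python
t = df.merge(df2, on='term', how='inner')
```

merge on 'term' (how='inner') → 6 rows:
  student    term  credits  grade_rank
0     Uma  Spring        6          11
1     Kai    Fall        4         224
2     Zoe    Fall        2         224
3   Quinn    Fall        2         224
4     Kai  Spring        4          11
5     Uma    Fall        2         224
filter rows where student == 'Uma':
  student    term  credits  grade_rank
0     Uma  Spring        6          11
5     Uma    Fall        2         224
Finally, mean of column 'grade_rank' = 117.5.

117.5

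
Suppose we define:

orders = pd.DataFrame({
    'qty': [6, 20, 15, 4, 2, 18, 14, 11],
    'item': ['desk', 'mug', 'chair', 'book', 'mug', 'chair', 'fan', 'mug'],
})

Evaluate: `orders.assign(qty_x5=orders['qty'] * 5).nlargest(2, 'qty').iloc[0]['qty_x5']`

add column qty_x5 = orders['qty'] * 5:
   qty   item  qty_x5
0    6   desk      30
1   20    mug     100
2   15  chair      75
3    4   book      20
4    2    mug      10
5   18  chair      90
6   14    fan      70
7   11    mug      55
take 2 rows with largest qty:
   qty   item  qty_x5
1   20    mug     100
5   18  chair      90

100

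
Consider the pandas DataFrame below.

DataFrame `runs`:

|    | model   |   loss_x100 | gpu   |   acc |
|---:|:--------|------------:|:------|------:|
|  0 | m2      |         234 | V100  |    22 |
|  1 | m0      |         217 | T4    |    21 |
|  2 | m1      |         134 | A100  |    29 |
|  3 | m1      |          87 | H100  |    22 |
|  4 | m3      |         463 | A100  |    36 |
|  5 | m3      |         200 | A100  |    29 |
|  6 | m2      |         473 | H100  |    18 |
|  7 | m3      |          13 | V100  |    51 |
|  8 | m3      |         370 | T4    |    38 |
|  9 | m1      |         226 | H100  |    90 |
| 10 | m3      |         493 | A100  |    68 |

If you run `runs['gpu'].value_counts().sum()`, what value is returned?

value_counts of gpu:
gpu
A100    4
H100    3
V100    2
T4      2
Name: count, dtype: int64

11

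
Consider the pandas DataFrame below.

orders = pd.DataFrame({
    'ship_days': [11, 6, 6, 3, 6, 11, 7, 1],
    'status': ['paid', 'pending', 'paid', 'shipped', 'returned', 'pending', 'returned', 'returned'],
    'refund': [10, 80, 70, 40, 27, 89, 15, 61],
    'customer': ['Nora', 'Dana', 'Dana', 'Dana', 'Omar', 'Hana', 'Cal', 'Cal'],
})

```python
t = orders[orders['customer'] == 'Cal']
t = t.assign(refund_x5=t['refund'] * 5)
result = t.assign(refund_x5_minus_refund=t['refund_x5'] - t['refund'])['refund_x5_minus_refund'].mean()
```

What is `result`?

filter rows where customer == 'Cal':
   ship_days    status  refund customer
6          7  returned      15      Cal
7          1  returned      61      Cal
add column refund_x5 = t['refund'] * 5:
   ship_days    status  refund customer  refund_x5
6          7  returned      15      Cal         75
7          1  returned      61      Cal        305
add column refund_x5_minus_refund = t['refund_x5'] - t['refund']:
   ship_days    status  refund customer  refund_x5  refund_x5_minus_refund
6          7  returned      15      Cal         75                      60
7          1  returned      61      Cal        305                     244

152.0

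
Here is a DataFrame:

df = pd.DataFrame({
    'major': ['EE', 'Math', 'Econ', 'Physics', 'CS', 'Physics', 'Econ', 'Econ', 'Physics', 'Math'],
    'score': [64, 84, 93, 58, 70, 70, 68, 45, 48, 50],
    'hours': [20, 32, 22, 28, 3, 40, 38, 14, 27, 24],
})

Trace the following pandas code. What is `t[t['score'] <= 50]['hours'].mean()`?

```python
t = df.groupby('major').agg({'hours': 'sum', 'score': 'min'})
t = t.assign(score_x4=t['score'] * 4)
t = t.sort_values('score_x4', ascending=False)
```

group by major: sum(hours), min(score):
         hours  score
major                
CS           3     70
EE          20     64
Econ        74     45
Math        56     50
Physics     95     48
add column score_x4 = t['score'] * 4:
         hours  score  score_x4
major                          
CS           3     70       280
EE          20     64       256
Econ        74     45       180
Math        56     50       200
Physics     95     48       192
sort by score_x4 descending:
         hours  score  score_x4
major                          
CS           3     70       280
EE          20     64       256
Math        56     50       200
Physics     95     48       192
Econ        74     45       180
filter rows where score <= 50:
         hours  score  score_x4
major                          
Math        56     50       200
Physics     95     48       192
Econ        74     45       180
So mean() = 75.0.

75.0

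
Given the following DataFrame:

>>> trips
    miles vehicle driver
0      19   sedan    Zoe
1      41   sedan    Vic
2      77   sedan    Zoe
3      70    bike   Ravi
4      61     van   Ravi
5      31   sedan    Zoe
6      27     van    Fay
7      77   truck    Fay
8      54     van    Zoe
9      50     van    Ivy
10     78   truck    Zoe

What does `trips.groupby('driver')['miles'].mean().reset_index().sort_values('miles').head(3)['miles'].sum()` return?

142.8

group by driver, mean of miles:
driver
Fay     52.0
Ivy     50.0
Ravi    65.5
Vic     41.0
Zoe     51.8
Name: miles, dtype: float64
reset_index():
  driver  miles
0    Fay   52.0
1    Ivy   50.0
2   Ravi   65.5
3    Vic   41.0
4    Zoe   51.8
sort by miles:
  driver  miles
3    Vic   41.0
1    Ivy   50.0
4    Zoe   51.8
0    Fay   52.0
2   Ravi   65.5
take first 3 rows:
  driver  miles
3    Vic   41.0
1    Ivy   50.0
4    Zoe   51.8
Finally, sum of column 'miles' = 142.8.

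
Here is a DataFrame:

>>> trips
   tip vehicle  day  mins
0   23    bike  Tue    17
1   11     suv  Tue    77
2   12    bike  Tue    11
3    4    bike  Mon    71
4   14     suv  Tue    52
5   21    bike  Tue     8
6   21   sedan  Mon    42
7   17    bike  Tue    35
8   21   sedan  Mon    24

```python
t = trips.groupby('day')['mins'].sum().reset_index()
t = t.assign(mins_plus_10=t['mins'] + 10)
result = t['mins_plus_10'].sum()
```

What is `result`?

357

group by day, sum of mins:
day
Mon    137
Tue    200
Name: mins, dtype: int64
reset_index():
   day  mins
0  Mon   137
1  Tue   200
add column mins_plus_10 = t['mins'] + 10:
   day  mins  mins_plus_10
0  Mon   137           147
1  Tue   200           210
sum of column 'mins_plus_10' → 357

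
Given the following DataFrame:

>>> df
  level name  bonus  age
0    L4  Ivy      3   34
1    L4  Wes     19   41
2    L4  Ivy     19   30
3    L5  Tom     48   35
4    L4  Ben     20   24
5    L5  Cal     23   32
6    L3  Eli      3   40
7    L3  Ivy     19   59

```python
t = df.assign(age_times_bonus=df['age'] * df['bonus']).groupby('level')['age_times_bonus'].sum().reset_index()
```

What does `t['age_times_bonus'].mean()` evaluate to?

add column age_times_bonus = df['age'] * df['bonus']:
  level name  bonus  age  age_times_bonus
0    L4  Ivy      3   34              102
1    L4  Wes     19   41              779
2    L4  Ivy     19   30              570
3    L5  Tom     48   35             1680
4    L4  Ben     20   24              480
5    L5  Cal     23   32              736
6    L3  Eli      3   40              120
7    L3  Ivy     19   59             1121
group by level, sum of age_times_bonus:
level
L3    1241
L4    1931
L5    2416
Name: age_times_bonus, dtype: int64
reset_index():
  level  age_times_bonus
0    L3             1241
1    L4             1931
2    L5             2416
Reading off the mean of column 'age_times_bonus', we get 1862.66666667.

1862.66666667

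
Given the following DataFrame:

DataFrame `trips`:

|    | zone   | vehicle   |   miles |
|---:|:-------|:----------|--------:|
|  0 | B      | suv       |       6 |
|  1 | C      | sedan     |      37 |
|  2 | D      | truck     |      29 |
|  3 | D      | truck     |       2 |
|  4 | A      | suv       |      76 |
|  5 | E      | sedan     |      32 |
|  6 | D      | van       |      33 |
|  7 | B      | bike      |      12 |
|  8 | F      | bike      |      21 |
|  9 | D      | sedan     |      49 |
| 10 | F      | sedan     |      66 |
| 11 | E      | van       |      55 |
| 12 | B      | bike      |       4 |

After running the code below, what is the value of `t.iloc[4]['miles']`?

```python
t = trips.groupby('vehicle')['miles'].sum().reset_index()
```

88

group by vehicle, sum of miles:
vehicle
bike      37
sedan    184
suv       82
truck     31
van       88
Name: miles, dtype: int64
reset_index():
  vehicle  miles
0    bike     37
1   sedan    184
2     suv     82
3   truck     31
4     van     88
Reading off the value at position 4, column 'miles', we get 88.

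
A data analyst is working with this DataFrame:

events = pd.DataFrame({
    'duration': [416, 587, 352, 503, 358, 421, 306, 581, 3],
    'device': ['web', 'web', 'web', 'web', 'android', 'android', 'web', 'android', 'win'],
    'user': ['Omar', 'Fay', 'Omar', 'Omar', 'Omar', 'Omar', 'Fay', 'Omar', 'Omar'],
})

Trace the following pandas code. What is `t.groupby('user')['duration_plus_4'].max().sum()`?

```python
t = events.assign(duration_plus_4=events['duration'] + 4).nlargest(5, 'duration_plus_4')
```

add column duration_plus_4 = events['duration'] + 4:
   duration   device  user  duration_plus_4
0       416      web  Omar              420
1       587      web   Fay              591
2       352      web  Omar              356
3       503      web  Omar              507
4       358  android  Omar              362
5       421  android  Omar              425
6       306      web   Fay              310
7       581  android  Omar              585
8         3      win  Omar                7
take 5 rows with largest duration_plus_4:
   duration   device  user  duration_plus_4
1       587      web   Fay              591
7       581  android  Omar              585
3       503      web  Omar              507
5       421  android  Omar              425
0       416      web  Omar              420
group by user, max of duration_plus_4:
user
Fay     591
Omar    585
Name: duration_plus_4, dtype: int64
Finally, sum of the resulting series = 1176.

1176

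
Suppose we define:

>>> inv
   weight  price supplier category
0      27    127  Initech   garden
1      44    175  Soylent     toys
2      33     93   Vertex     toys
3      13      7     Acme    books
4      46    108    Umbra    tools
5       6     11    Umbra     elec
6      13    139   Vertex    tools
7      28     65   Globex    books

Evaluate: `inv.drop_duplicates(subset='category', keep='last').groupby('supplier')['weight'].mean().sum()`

drop duplicate category (keep=last):
   weight  price supplier category
0      27    127  Initech   garden
2      33     93   Vertex     toys
5       6     11    Umbra     elec
6      13    139   Vertex    tools
7      28     65   Globex    books
group by supplier, mean of weight:
supplier
Globex     28.0
Initech    27.0
Umbra       6.0
Vertex     23.0
Name: weight, dtype: float64

84.0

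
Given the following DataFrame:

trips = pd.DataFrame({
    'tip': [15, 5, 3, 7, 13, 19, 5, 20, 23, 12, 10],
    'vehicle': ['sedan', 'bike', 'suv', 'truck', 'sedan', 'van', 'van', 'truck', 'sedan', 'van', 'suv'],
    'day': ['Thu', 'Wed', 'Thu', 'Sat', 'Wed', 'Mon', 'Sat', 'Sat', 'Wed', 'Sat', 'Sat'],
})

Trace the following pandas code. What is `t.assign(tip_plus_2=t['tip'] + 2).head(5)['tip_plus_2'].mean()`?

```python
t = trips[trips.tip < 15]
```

8.6

filter rows where tip < 15:
    tip vehicle  day
1     5    bike  Wed
2     3     suv  Thu
3     7   truck  Sat
4    13   sedan  Wed
6     5     van  Sat
9    12     van  Sat
10   10     suv  Sat
add column tip_plus_2 = t['tip'] + 2:
    tip vehicle  day  tip_plus_2
1     5    bike  Wed           7
2     3     suv  Thu           5
3     7   truck  Sat           9
4    13   sedan  Wed          15
6     5     van  Sat           7
9    12     van  Sat          14
10   10     suv  Sat          12
take first 5 rows:
   tip vehicle  day  tip_plus_2
1    5    bike  Wed           7
2    3     suv  Thu           5
3    7   truck  Sat           9
4   13   sedan  Wed          15
6    5     van  Sat           7
mean of column 'tip_plus_2' → 8.6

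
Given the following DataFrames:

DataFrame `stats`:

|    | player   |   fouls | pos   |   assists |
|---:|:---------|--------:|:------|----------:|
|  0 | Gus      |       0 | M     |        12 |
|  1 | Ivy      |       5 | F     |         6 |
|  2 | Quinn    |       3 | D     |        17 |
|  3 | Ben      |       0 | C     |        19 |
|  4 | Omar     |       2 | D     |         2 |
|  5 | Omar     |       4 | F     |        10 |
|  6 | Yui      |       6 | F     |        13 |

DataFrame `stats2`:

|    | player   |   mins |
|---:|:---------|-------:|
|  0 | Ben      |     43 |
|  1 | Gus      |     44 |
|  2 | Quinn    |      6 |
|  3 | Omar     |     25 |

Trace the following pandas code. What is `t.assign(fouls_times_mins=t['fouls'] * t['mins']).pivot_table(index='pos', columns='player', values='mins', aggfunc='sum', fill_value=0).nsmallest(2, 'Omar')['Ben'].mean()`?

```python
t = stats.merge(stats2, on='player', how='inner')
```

merge on 'player' (how='inner') → 5 rows:
  player  fouls pos  assists  mins
0    Gus      0   M       12    44
1  Quinn      3   D       17     6
2    Ben      0   C       19    43
3   Omar      2   D        2    25
4   Omar      4   F       10    25
add column fouls_times_mins = t['fouls'] * t['mins']:
  player  fouls pos  assists  mins  fouls_times_mins
0    Gus      0   M       12    44                 0
1  Quinn      3   D       17     6                18
2    Ben      0   C       19    43                 0
3   Omar      2   D        2    25                50
4   Omar      4   F       10    25               100
pivot: rows=pos, cols=player, sum(mins):
player  Ben  Gus  Omar  Quinn
pos                          
C        43    0     0      0
D         0    0    25      6
F         0    0    25      0
M         0   44     0      0
take 2 rows with smallest Omar:
player  Ben  Gus  Omar  Quinn
pos                          
C        43    0     0      0
M         0   44     0      0
So mean() = 21.5.

21.5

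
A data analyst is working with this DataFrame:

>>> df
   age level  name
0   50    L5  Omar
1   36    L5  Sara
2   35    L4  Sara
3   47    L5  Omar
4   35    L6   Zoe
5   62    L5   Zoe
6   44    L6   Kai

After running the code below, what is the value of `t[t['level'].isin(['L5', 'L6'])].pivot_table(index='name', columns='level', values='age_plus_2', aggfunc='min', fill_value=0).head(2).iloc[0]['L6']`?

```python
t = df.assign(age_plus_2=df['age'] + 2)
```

add column age_plus_2 = df['age'] + 2:
   age level  name  age_plus_2
0   50    L5  Omar          52
1   36    L5  Sara          38
2   35    L4  Sara          37
3   47    L5  Omar          49
4   35    L6   Zoe          37
5   62    L5   Zoe          64
6   44    L6   Kai          46
filter rows where level in ['L5', 'L6']:
   age level  name  age_plus_2
0   50    L5  Omar          52
1   36    L5  Sara          38
3   47    L5  Omar          49
4   35    L6   Zoe          37
5   62    L5   Zoe          64
6   44    L6   Kai          46
pivot: rows=name, cols=level, min(age_plus_2):
level  L5  L6
name         
Kai     0  46
Omar   49   0
Sara   38   0
Zoe    64  37
take first 2 rows:
level  L5  L6
name         
Kai     0  46
Omar   49   0
value at position 0, column 'L6' → 46

46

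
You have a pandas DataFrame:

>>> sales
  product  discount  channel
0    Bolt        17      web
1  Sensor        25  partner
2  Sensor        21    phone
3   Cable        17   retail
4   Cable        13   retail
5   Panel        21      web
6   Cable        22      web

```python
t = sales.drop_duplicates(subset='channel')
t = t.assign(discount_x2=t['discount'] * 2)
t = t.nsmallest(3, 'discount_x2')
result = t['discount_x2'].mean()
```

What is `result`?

36.6666666667

drop duplicate channel (keep=first):
  product  discount  channel
0    Bolt        17      web
1  Sensor        25  partner
2  Sensor        21    phone
3   Cable        17   retail
add column discount_x2 = t['discount'] * 2:
  product  discount  channel  discount_x2
0    Bolt        17      web           34
1  Sensor        25  partner           50
2  Sensor        21    phone           42
3   Cable        17   retail           34
take 3 rows with smallest discount_x2:
  product  discount channel  discount_x2
0    Bolt        17     web           34
3   Cable        17  retail           34
2  Sensor        21   phone           42
Finally, mean of column 'discount_x2' = 36.6666666667.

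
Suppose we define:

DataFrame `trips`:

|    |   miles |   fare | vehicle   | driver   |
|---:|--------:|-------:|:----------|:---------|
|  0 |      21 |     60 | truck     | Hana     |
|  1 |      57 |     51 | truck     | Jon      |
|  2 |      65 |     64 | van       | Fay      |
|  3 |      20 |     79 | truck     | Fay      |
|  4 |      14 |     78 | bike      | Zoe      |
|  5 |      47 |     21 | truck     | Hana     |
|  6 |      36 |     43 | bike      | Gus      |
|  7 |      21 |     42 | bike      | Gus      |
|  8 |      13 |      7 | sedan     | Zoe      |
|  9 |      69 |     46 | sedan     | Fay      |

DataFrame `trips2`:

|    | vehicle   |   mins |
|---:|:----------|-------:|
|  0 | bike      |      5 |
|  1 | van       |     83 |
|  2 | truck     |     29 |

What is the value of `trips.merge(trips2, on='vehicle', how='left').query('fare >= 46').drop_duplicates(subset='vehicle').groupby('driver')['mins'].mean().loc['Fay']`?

83.0

merge on 'vehicle' (how='left') → 10 rows:
   miles  fare vehicle driver  mins
0     21    60   truck   Hana  29.0
1     57    51   truck    Jon  29.0
2     65    64     van    Fay  83.0
3     20    79   truck    Fay  29.0
4     14    78    bike    Zoe   5.0
5     47    21   truck   Hana  29.0
6     36    43    bike    Gus   5.0
7     21    42    bike    Gus   5.0
8     13     7   sedan    Zoe   NaN
9     69    46   sedan    Fay   NaN
filter rows where fare >= 46:
   miles  fare vehicle driver  mins
0     21    60   truck   Hana  29.0
1     57    51   truck    Jon  29.0
2     65    64     van    Fay  83.0
3     20    79   truck    Fay  29.0
4     14    78    bike    Zoe   5.0
9     69    46   sedan    Fay   NaN
drop duplicate vehicle (keep=first):
   miles  fare vehicle driver  mins
0     21    60   truck   Hana  29.0
2     65    64     van    Fay  83.0
4     14    78    bike    Zoe   5.0
9     69    46   sedan    Fay   NaN
group by driver, mean of mins:
driver
Fay     83.0
Hana    29.0
Zoe      5.0
Name: mins, dtype: float64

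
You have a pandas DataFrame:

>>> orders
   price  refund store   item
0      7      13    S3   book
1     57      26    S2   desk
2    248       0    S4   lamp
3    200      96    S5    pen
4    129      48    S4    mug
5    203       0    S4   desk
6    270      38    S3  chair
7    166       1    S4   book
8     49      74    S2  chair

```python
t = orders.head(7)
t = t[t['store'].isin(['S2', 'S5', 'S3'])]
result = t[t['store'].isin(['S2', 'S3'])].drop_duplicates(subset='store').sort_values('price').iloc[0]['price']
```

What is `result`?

7

take first 7 rows:
   price  refund store   item
0      7      13    S3   book
1     57      26    S2   desk
2    248       0    S4   lamp
3    200      96    S5    pen
4    129      48    S4    mug
5    203       0    S4   desk
6    270      38    S3  chair
filter rows where store in ['S2', 'S5', 'S3']:
   price  refund store   item
0      7      13    S3   book
1     57      26    S2   desk
3    200      96    S5    pen
6    270      38    S3  chair
filter rows where store in ['S2', 'S3']:
   price  refund store   item
0      7      13    S3   book
1     57      26    S2   desk
6    270      38    S3  chair
drop duplicate store (keep=first):
   price  refund store  item
0      7      13    S3  book
1     57      26    S2  desk
sort by price:
   price  refund store  item
0      7      13    S3  book
1     57      26    S2  desk
Then the value at position 0, column 'price': 7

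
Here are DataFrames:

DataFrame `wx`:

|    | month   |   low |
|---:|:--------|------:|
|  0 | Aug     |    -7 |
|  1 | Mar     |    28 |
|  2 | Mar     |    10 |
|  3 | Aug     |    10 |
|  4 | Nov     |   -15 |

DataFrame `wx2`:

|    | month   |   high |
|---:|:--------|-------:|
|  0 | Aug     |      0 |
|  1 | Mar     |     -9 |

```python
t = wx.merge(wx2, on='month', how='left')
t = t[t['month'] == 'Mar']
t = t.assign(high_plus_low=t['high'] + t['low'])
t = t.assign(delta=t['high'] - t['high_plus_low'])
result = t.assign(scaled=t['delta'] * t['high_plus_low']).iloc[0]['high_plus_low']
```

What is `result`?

19.0

merge on 'month' (how='left') → 5 rows:
  month  low  high
0   Aug   -7   0.0
1   Mar   28  -9.0
2   Mar   10  -9.0
3   Aug   10   0.0
4   Nov  -15   NaN
filter rows where month == 'Mar':
  month  low  high
1   Mar   28  -9.0
2   Mar   10  -9.0
add column high_plus_low = t['high'] + t['low']:
  month  low  high  high_plus_low
1   Mar   28  -9.0           19.0
2   Mar   10  -9.0            1.0
add column delta = t['high'] - t['high_plus_low']:
  month  low  high  high_plus_low  delta
1   Mar   28  -9.0           19.0  -28.0
2   Mar   10  -9.0            1.0  -10.0
add column scaled = t['delta'] * t['high_plus_low']:
  month  low  high  high_plus_low  delta  scaled
1   Mar   28  -9.0           19.0  -28.0  -532.0
2   Mar   10  -9.0            1.0  -10.0   -10.0
The value at position 0, column 'high_plus_low' is 19.0.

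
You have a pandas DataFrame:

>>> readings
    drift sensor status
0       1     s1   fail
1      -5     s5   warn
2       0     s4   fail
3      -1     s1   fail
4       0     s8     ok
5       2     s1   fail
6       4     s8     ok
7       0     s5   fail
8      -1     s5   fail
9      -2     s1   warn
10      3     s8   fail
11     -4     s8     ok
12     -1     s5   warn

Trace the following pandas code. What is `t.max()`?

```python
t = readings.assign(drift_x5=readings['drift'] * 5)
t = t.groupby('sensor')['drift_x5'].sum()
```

15

add column drift_x5 = readings['drift'] * 5:
    drift sensor status  drift_x5
0       1     s1   fail         5
1      -5     s5   warn       -25
2       0     s4   fail         0
3      -1     s1   fail        -5
4       0     s8     ok         0
5       2     s1   fail        10
6       4     s8     ok        20
7       0     s5   fail         0
8      -1     s5   fail        -5
9      -2     s1   warn       -10
10      3     s8   fail        15
11     -4     s8     ok       -20
12     -1     s5   warn        -5
group by sensor, sum of drift_x5:
sensor
s1     0
s4     0
s5   -35
s8    15
Name: drift_x5, dtype: int64
Taking the max of the resulting series gives 15.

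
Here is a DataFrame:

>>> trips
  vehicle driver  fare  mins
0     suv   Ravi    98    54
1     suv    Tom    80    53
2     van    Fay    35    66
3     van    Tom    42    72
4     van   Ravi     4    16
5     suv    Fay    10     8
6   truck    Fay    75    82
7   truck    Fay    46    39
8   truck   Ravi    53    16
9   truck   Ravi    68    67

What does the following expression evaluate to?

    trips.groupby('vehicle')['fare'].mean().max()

62.6666666667

group by vehicle, mean of fare:
vehicle
suv      62.666667
truck    60.500000
van      27.000000
Name: fare, dtype: float64
Hence 62.6666666667.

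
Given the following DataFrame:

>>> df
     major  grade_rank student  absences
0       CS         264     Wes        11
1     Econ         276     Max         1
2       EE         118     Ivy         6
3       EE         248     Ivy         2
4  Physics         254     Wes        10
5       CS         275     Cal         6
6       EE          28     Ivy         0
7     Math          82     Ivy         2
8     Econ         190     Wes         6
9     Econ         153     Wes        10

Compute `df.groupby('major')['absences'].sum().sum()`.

group by major, sum of absences:
major
CS         17
EE          8
Econ       17
Math        2
Physics    10
Name: absences, dtype: int64

54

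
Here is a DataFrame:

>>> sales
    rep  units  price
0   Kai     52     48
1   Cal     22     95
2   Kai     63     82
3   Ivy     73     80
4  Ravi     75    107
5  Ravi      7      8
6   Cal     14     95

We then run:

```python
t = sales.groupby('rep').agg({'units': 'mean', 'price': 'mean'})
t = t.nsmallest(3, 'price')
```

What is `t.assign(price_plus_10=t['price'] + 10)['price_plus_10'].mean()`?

77.5

group by rep: mean(units), mean(price):
      units  price
rep               
Cal    18.0   95.0
Ivy    73.0   80.0
Kai    57.5   65.0
Ravi   41.0   57.5
take 3 rows with smallest price:
      units  price
rep               
Ravi   41.0   57.5
Kai    57.5   65.0
Ivy    73.0   80.0
add column price_plus_10 = t['price'] + 10:
      units  price  price_plus_10
rep                              
Ravi   41.0   57.5           67.5
Kai    57.5   65.0           75.0
Ivy    73.0   80.0           90.0
So mean() = 77.5.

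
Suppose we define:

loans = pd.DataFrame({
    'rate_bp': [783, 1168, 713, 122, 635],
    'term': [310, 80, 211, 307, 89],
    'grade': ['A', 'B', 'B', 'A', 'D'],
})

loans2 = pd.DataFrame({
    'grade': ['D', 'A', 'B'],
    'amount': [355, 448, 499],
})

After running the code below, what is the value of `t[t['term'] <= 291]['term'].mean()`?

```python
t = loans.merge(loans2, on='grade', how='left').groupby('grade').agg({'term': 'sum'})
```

merge on 'grade' (how='left') → 5 rows:
   rate_bp  term grade  amount
0      783   310     A     448
1     1168    80     B     499
2      713   211     B     499
3      122   307     A     448
4      635    89     D     355
group by grade, sum of term:
       term
grade      
A       617
B       291
D        89
filter rows where term <= 291:
       term
grade      
B       291
D        89
Hence 190.0.

190.0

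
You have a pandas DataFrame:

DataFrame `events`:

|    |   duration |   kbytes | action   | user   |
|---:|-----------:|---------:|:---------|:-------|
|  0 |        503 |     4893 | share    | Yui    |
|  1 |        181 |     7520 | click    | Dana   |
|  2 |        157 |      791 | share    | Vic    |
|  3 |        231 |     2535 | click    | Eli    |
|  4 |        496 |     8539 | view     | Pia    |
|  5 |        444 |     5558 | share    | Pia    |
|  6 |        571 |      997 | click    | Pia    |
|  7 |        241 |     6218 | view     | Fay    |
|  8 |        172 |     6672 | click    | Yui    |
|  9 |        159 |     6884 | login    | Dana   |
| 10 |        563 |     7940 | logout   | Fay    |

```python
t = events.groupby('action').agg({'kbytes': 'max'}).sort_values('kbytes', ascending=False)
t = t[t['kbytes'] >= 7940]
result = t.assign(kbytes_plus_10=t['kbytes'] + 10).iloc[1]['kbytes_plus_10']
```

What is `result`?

7950

group by action, max of kbytes:
        kbytes
action        
click     7520
login     6884
logout    7940
share     5558
view      8539
sort by kbytes descending:
        kbytes
action        
view      8539
logout    7940
click     7520
login     6884
share     5558
filter rows where kbytes >= 7940:
        kbytes
action        
view      8539
logout    7940
add column kbytes_plus_10 = t['kbytes'] + 10:
        kbytes  kbytes_plus_10
action                        
view      8539            8549
logout    7940            7950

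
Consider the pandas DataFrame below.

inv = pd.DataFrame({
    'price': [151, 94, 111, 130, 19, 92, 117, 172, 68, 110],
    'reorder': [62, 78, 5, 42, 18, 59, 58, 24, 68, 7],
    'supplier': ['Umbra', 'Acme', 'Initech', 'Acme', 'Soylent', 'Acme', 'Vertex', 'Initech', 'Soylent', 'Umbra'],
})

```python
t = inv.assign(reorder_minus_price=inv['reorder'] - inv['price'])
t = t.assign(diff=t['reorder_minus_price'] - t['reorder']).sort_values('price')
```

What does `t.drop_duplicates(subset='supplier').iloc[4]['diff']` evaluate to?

add column reorder_minus_price = inv['reorder'] - inv['price']:
   price  reorder supplier  reorder_minus_price
0    151       62    Umbra                  -89
1     94       78     Acme                  -16
2    111        5  Initech                 -106
3    130       42     Acme                  -88
4     19       18  Soylent                   -1
5     92       59     Acme                  -33
6    117       58   Vertex                  -59
7    172       24  Initech                 -148
8     68       68  Soylent                    0
9    110        7    Umbra                 -103
add column diff = t['reorder_minus_price'] - t['reorder']:
   price  reorder supplier  reorder_minus_price  diff
0    151       62    Umbra                  -89  -151
1     94       78     Acme                  -16   -94
2    111        5  Initech                 -106  -111
3    130       42     Acme                  -88  -130
4     19       18  Soylent                   -1   -19
5     92       59     Acme                  -33   -92
6    117       58   Vertex                  -59  -117
7    172       24  Initech                 -148  -172
8     68       68  Soylent                    0   -68
9    110        7    Umbra                 -103  -110
sort by price:
   price  reorder supplier  reorder_minus_price  diff
4     19       18  Soylent                   -1   -19
8     68       68  Soylent                    0   -68
5     92       59     Acme                  -33   -92
1     94       78     Acme                  -16   -94
9    110        7    Umbra                 -103  -110
2    111        5  Initech                 -106  -111
6    117       58   Vertex                  -59  -117
3    130       42     Acme                  -88  -130
0    151       62    Umbra                  -89  -151
7    172       24  Initech                 -148  -172
drop duplicate supplier (keep=first):
   price  reorder supplier  reorder_minus_price  diff
4     19       18  Soylent                   -1   -19
5     92       59     Acme                  -33   -92
9    110        7    Umbra                 -103  -110
2    111        5  Initech                 -106  -111
6    117       58   Vertex                  -59  -117
Then the value at position 4, column 'diff': -117

-117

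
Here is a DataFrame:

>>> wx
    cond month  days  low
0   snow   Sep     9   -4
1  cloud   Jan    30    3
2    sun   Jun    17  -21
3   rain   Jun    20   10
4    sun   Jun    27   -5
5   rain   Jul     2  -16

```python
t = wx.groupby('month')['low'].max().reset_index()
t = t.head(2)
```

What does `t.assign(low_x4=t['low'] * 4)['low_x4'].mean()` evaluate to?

group by month, max of low:
month
Jan     3
Jul   -16
Jun    10
Sep    -4
Name: low, dtype: int64
reset_index():
  month  low
0   Jan    3
1   Jul  -16
2   Jun   10
3   Sep   -4
take first 2 rows:
  month  low
0   Jan    3
1   Jul  -16
add column low_x4 = t['low'] * 4:
  month  low  low_x4
0   Jan    3      12
1   Jul  -16     -64
The mean of column 'low_x4' is -26.0.

-26.0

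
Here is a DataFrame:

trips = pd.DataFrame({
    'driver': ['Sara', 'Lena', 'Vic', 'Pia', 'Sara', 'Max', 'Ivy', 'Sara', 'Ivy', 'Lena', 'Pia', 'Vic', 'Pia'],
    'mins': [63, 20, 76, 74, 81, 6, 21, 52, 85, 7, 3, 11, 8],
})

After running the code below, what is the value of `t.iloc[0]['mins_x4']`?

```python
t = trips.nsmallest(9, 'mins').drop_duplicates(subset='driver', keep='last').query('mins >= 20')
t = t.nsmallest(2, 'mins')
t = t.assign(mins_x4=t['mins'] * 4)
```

80

take 9 rows with smallest mins:
   driver  mins
10    Pia     3
5     Max     6
9    Lena     7
12    Pia     8
11    Vic    11
1    Lena    20
6     Ivy    21
7    Sara    52
0    Sara    63
drop duplicate driver (keep=last):
   driver  mins
5     Max     6
12    Pia     8
11    Vic    11
1    Lena    20
6     Ivy    21
0    Sara    63
filter rows where mins >= 20:
  driver  mins
1   Lena    20
6    Ivy    21
0   Sara    63
take 2 rows with smallest mins:
  driver  mins
1   Lena    20
6    Ivy    21
add column mins_x4 = t['mins'] * 4:
  driver  mins  mins_x4
1   Lena    20       80
6    Ivy    21       84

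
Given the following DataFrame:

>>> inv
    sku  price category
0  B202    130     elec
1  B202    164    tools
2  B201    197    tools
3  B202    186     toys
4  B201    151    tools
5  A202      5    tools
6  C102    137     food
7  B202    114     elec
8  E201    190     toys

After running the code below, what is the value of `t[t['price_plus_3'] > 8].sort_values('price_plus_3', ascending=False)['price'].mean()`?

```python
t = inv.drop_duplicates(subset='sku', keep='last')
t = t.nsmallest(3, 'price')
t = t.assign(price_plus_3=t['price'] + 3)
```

drop duplicate sku (keep=last):
    sku  price category
4  B201    151    tools
5  A202      5    tools
6  C102    137     food
7  B202    114     elec
8  E201    190     toys
take 3 rows with smallest price:
    sku  price category
5  A202      5    tools
7  B202    114     elec
6  C102    137     food
add column price_plus_3 = t['price'] + 3:
    sku  price category  price_plus_3
5  A202      5    tools             8
7  B202    114     elec           117
6  C102    137     food           140
filter rows where price_plus_3 > 8:
    sku  price category  price_plus_3
7  B202    114     elec           117
6  C102    137     food           140
sort by price_plus_3 descending:
    sku  price category  price_plus_3
6  C102    137     food           140
7  B202    114     elec           117
Reading off the mean of column 'price', we get 125.5.

125.5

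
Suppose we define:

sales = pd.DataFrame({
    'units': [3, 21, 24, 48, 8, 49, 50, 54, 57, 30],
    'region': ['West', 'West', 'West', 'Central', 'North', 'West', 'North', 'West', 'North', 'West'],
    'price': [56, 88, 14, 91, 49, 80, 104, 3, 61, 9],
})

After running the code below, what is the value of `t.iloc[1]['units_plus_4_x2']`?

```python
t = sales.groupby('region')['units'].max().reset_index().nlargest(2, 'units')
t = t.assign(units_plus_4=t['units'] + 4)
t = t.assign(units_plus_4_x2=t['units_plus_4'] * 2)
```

116

group by region, max of units:
region
Central    48
North      57
West       54
Name: units, dtype: int64
reset_index():
    region  units
0  Central     48
1    North     57
2     West     54
take 2 rows with largest units:
  region  units
1  North     57
2   West     54
add column units_plus_4 = t['units'] + 4:
  region  units  units_plus_4
1  North     57            61
2   West     54            58
add column units_plus_4_x2 = t['units_plus_4'] * 2:
  region  units  units_plus_4  units_plus_4_x2
1  North     57            61              122
2   West     54            58              116
So iloc[1]['units_plus_4_x2'] = 116.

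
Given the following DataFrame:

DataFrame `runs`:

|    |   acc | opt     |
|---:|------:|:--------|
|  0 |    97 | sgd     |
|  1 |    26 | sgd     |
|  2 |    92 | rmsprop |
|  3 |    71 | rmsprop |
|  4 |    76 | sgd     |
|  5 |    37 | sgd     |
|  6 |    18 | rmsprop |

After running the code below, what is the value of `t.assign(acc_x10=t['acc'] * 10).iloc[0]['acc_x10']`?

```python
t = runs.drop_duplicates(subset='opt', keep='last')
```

370

drop duplicate opt (keep=last):
   acc      opt
5   37      sgd
6   18  rmsprop
add column acc_x10 = t['acc'] * 10:
   acc      opt  acc_x10
5   37      sgd      370
6   18  rmsprop      180
Reading off the value at position 0, column 'acc_x10', we get 370.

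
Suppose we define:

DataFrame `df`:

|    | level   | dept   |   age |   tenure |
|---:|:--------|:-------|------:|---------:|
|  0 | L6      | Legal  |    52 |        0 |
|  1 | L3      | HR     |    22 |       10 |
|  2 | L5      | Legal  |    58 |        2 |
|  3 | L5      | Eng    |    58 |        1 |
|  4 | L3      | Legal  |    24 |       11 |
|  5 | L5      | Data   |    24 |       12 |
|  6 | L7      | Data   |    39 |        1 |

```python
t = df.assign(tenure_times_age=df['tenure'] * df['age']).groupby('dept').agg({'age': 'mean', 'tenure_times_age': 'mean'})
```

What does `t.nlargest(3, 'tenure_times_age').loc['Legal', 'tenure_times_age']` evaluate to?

126.666666667

add column tenure_times_age = df['tenure'] * df['age']:
  level   dept  age  tenure  tenure_times_age
0    L6  Legal   52       0                 0
1    L3     HR   22      10               220
2    L5  Legal   58       2               116
3    L5    Eng   58       1                58
4    L3  Legal   24      11               264
5    L5   Data   24      12               288
6    L7   Data   39       1                39
group by dept: mean(age), mean(tenure_times_age):
             age  tenure_times_age
dept                              
Data   31.500000        163.500000
Eng    58.000000         58.000000
HR     22.000000        220.000000
Legal  44.666667        126.666667
take 3 rows with largest tenure_times_age:
             age  tenure_times_age
dept                              
HR     22.000000        220.000000
Data   31.500000        163.500000
Legal  44.666667        126.666667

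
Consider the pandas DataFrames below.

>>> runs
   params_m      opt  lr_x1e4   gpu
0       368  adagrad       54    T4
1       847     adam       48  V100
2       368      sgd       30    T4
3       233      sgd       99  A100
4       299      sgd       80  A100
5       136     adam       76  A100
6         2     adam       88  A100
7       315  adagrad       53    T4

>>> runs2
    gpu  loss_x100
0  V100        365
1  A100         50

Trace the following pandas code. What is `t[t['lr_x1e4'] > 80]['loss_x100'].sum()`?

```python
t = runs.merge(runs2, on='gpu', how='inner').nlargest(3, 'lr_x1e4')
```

merge on 'gpu' (how='inner') → 5 rows:
   params_m   opt  lr_x1e4   gpu  loss_x100
0       847  adam       48  V100        365
1       233   sgd       99  A100         50
2       299   sgd       80  A100         50
3       136  adam       76  A100         50
4         2  adam       88  A100         50
take 3 rows with largest lr_x1e4:
   params_m   opt  lr_x1e4   gpu  loss_x100
1       233   sgd       99  A100         50
4         2  adam       88  A100         50
2       299   sgd       80  A100         50
filter rows where lr_x1e4 > 80:
   params_m   opt  lr_x1e4   gpu  loss_x100
1       233   sgd       99  A100         50
4         2  adam       88  A100         50

100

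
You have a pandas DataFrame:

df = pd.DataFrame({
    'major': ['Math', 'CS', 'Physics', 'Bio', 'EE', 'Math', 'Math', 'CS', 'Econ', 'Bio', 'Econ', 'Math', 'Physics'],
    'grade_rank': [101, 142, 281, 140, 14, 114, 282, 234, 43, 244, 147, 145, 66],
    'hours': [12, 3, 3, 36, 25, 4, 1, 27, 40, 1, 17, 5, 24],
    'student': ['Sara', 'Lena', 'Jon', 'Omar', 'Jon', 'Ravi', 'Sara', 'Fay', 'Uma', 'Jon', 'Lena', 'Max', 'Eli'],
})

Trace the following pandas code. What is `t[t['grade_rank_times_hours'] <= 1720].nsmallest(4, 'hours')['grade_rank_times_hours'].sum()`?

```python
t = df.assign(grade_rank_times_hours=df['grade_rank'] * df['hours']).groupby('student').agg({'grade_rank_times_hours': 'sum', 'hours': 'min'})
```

4112

add column grade_rank_times_hours = df['grade_rank'] * df['hours']:
      major  grade_rank  hours student  grade_rank_times_hours
0      Math         101     12    Sara                    1212
1        CS         142      3    Lena                     426
2   Physics         281      3     Jon                     843
3       Bio         140     36    Omar                    5040
4        EE          14     25     Jon                     350
5      Math         114      4    Ravi                     456
6      Math         282      1    Sara                     282
7        CS         234     27     Fay                    6318
8      Econ          43     40     Uma                    1720
9       Bio         244      1     Jon                     244
10     Econ         147     17    Lena                    2499
11     Math         145      5     Max                     725
12  Physics          66     24     Eli                    1584
group by student: sum(grade_rank_times_hours), min(hours):
         grade_rank_times_hours  hours
student                               
Eli                        1584     24
Fay                        6318     27
Jon                        1437      1
Lena                       2925      3
Max                         725      5
Omar                       5040     36
Ravi                        456      4
Sara                       1494      1
Uma                        1720     40
filter rows where grade_rank_times_hours <= 1720:
         grade_rank_times_hours  hours
student                               
Eli                        1584     24
Jon                        1437      1
Max                         725      5
Ravi                        456      4
Sara                       1494      1
Uma                        1720     40
take 4 rows with smallest hours:
         grade_rank_times_hours  hours
student                               
Jon                        1437      1
Sara                       1494      1
Ravi                        456      4
Max                         725      5
Hence 4112.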